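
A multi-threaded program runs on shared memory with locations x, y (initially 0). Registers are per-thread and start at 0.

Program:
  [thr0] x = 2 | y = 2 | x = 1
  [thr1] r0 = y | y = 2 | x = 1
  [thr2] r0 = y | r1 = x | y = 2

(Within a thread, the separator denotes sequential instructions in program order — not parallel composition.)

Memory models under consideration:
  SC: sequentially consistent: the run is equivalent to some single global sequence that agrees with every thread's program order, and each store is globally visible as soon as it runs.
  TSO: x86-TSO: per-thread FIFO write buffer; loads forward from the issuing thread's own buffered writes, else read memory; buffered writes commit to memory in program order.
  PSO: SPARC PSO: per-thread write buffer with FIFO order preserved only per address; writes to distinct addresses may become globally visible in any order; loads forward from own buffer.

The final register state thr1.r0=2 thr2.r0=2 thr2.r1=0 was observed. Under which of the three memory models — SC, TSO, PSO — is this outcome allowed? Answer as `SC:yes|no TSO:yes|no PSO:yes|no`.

outcome vector order: (thr1.r0,thr2.r0,thr2.r1)
SC (11): 0/0/0 0/0/1 0/0/2 0/2/0 0/2/1 0/2/2 2/0/0 2/0/1 2/0/2 2/2/1 2/2/2
TSO (11): 0/0/0 0/0/1 0/0/2 0/2/0 0/2/1 0/2/2 2/0/0 2/0/1 2/0/2 2/2/1 2/2/2
PSO (12): 0/0/0 0/0/1 0/0/2 0/2/0 0/2/1 0/2/2 2/0/0 2/0/1 2/0/2 2/2/0 2/2/1 2/2/2
target 2/2/0 ∈ {PSO}

SC:no TSO:no PSO:yes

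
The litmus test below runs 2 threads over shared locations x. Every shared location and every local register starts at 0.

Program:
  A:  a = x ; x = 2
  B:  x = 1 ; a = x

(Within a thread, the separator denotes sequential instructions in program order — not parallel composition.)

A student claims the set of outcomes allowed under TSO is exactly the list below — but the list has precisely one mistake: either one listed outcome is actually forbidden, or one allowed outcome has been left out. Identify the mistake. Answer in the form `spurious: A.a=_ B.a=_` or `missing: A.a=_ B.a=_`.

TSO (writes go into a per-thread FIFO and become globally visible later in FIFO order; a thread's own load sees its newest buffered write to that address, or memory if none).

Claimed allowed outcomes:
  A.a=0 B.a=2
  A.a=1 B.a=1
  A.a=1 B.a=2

missing: A.a=0 B.a=1

outcome vector order: (A.a,B.a)
[TSO] allowed = {<0 1>; <0 2>; <1 1>; <1 2>}
TSO∖claimed = {<0 1>}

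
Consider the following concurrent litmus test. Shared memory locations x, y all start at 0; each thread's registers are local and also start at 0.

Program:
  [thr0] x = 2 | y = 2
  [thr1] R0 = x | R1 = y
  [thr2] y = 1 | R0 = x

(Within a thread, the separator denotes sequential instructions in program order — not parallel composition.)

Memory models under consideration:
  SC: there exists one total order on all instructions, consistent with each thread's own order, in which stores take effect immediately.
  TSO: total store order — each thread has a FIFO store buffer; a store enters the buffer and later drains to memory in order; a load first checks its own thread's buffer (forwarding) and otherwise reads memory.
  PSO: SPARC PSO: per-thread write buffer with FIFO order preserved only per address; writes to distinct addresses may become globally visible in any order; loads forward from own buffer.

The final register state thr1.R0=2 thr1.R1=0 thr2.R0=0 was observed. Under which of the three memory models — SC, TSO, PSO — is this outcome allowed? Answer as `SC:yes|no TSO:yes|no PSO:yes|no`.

outcome vector order: (thr1.R0,thr1.R1,thr2.R0)
[SC] allowed = {000 002 010 012 020 022 202 210 212 220 222}
[TSO] allowed = {000 002 010 012 020 022 200 202 210 212 220 222}
[PSO] allowed = {000 002 010 012 020 022 200 202 210 212 220 222}
target 200 ∈ {TSO,PSO}

SC:no TSO:yes PSO:yes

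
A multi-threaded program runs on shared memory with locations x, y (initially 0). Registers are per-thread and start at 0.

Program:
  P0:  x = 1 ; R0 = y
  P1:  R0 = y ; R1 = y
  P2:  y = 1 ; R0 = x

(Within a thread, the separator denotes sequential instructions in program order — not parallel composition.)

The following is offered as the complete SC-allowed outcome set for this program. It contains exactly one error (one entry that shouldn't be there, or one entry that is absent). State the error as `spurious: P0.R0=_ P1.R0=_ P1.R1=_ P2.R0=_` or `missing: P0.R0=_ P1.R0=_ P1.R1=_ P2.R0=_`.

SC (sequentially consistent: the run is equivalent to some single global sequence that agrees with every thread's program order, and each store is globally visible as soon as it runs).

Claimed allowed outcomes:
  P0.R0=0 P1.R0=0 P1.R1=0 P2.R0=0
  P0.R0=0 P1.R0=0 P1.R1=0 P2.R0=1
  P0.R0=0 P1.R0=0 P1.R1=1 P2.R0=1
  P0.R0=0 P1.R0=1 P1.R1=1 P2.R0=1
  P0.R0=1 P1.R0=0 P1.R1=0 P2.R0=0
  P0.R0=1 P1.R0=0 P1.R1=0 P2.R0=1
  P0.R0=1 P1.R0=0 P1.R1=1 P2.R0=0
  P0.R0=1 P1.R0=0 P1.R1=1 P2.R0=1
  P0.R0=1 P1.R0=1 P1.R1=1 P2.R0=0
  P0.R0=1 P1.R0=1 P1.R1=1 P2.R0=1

outcome vector order: (P0.R0,P1.R0,P1.R1,P2.R0)
under SC → <0 0 0 1>; <0 0 1 1>; <0 1 1 1>; <1 0 0 0>; <1 0 0 1>; <1 0 1 0>; <1 0 1 1>; <1 1 1 0>; <1 1 1 1>
claimed∖SC = {<0 0 0 0>}

spurious: P0.R0=0 P1.R0=0 P1.R1=0 P2.R0=0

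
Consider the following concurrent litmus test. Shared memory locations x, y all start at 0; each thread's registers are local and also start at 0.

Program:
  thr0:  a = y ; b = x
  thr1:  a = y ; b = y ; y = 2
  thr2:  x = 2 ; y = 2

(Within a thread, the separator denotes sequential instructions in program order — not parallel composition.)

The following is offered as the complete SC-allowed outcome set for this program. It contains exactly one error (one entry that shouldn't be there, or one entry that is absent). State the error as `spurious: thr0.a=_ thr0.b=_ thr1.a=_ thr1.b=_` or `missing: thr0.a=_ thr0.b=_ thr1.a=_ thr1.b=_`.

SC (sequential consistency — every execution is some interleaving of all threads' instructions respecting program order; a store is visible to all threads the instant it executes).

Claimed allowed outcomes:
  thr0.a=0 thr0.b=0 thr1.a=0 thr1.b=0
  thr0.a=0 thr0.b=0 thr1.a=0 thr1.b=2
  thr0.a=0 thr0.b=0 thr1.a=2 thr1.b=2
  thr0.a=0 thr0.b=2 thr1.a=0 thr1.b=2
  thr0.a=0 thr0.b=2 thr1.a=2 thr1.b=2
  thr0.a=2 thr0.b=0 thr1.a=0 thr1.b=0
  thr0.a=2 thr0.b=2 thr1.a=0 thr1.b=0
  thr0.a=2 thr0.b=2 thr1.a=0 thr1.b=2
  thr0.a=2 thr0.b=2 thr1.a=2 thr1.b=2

missing: thr0.a=0 thr0.b=2 thr1.a=0 thr1.b=0

outcome vector order: (thr0.a,thr0.b,thr1.a,thr1.b)
under SC → 0000, 0002, 0022, 0200, 0202, 0222, 2000, 2200, 2202, 2222
SC∖claimed = {0200}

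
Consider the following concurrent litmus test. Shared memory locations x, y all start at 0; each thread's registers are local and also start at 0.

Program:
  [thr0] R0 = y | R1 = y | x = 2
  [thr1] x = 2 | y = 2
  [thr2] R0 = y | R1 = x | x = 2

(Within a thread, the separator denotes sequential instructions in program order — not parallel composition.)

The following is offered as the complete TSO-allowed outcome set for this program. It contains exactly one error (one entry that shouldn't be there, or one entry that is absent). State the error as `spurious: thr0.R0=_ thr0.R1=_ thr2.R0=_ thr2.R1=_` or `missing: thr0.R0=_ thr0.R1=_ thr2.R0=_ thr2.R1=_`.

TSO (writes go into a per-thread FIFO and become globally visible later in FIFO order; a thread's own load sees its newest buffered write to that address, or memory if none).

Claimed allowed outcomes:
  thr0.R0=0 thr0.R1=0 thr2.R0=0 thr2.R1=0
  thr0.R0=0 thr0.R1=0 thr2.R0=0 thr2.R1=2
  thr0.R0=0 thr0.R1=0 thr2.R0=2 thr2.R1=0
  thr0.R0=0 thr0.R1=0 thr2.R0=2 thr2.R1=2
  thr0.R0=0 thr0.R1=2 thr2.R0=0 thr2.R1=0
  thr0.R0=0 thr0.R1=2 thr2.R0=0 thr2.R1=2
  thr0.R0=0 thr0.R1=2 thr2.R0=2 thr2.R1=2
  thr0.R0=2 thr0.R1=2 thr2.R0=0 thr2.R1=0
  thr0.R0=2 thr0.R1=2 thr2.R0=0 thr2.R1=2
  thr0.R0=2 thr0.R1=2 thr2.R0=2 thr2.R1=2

spurious: thr0.R0=0 thr0.R1=0 thr2.R0=2 thr2.R1=0

outcome vector order: (thr0.R0,thr0.R1,thr2.R0,thr2.R1)
TSO (9): 0/0/0/0; 0/0/0/2; 0/0/2/2; 0/2/0/0; 0/2/0/2; 0/2/2/2; 2/2/0/0; 2/2/0/2; 2/2/2/2
claimed∖TSO = {0/0/2/0}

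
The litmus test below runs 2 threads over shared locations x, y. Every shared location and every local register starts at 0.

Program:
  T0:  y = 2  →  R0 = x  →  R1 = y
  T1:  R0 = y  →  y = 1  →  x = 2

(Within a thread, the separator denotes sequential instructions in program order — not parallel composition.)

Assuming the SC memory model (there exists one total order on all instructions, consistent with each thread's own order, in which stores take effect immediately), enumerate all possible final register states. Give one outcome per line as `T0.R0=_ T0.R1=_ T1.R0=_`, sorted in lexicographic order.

outcome vector order: (T0.R0,T0.R1,T1.R0)
|SC outcomes| = 7

T0.R0=0 T0.R1=1 T1.R0=0
T0.R0=0 T0.R1=1 T1.R0=2
T0.R0=0 T0.R1=2 T1.R0=0
T0.R0=0 T0.R1=2 T1.R0=2
T0.R0=2 T0.R1=1 T1.R0=0
T0.R0=2 T0.R1=1 T1.R0=2
T0.R0=2 T0.R1=2 T1.R0=0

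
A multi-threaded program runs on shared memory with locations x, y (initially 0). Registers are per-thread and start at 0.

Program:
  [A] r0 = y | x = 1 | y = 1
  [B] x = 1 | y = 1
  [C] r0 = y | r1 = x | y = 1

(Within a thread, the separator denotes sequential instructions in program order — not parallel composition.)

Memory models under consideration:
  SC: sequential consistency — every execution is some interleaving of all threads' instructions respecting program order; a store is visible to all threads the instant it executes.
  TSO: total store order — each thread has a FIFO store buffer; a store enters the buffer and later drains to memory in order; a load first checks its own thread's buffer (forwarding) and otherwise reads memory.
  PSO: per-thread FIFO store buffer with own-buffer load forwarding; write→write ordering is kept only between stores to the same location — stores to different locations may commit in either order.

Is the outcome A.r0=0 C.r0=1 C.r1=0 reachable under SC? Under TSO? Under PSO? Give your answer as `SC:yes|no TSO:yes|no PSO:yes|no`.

SC:no TSO:no PSO:yes

outcome vector order: (A.r0,C.r0,C.r1)
under SC → 0/0/0; 0/0/1; 0/1/1; 1/0/0; 1/0/1; 1/1/1
under TSO → 0/0/0; 0/0/1; 0/1/1; 1/0/0; 1/0/1; 1/1/1
under PSO → 0/0/0; 0/0/1; 0/1/0; 0/1/1; 1/0/0; 1/0/1; 1/1/0; 1/1/1
target 0/1/0 ∈ {PSO}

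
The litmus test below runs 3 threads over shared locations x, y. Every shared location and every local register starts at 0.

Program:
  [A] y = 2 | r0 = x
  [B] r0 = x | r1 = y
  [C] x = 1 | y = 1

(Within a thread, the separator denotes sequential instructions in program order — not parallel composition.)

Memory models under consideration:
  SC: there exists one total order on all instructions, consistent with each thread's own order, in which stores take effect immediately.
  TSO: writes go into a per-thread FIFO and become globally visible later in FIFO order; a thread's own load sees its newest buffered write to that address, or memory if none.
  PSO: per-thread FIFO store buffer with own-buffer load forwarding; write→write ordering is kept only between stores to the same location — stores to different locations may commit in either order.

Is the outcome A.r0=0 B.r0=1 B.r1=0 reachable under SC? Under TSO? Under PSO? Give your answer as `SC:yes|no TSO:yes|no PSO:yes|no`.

SC:no TSO:yes PSO:yes

outcome vector order: (A.r0,B.r0,B.r1)
[SC] allowed = {(0,0,0) (0,0,1) (0,0,2) (0,1,1) (0,1,2) (1,0,0) (1,0,1) (1,0,2) (1,1,0) (1,1,1) (1,1,2)}
[TSO] allowed = {(0,0,0) (0,0,1) (0,0,2) (0,1,0) (0,1,1) (0,1,2) (1,0,0) (1,0,1) (1,0,2) (1,1,0) (1,1,1) (1,1,2)}
[PSO] allowed = {(0,0,0) (0,0,1) (0,0,2) (0,1,0) (0,1,1) (0,1,2) (1,0,0) (1,0,1) (1,0,2) (1,1,0) (1,1,1) (1,1,2)}
target (0,1,0) ∈ {TSO,PSO}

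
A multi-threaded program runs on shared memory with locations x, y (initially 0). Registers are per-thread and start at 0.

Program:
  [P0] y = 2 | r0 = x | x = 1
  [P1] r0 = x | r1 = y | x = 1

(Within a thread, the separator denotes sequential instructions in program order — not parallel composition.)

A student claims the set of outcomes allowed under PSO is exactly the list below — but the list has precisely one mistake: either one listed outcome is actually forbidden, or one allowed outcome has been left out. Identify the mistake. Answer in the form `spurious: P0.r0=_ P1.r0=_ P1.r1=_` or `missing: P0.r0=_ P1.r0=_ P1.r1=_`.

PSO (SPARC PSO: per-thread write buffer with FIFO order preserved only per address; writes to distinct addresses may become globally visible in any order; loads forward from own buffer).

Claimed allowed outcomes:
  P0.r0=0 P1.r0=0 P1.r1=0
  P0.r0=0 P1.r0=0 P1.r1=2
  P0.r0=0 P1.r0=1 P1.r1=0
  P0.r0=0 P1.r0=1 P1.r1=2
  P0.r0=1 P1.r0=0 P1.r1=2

outcome vector order: (P0.r0,P1.r0,P1.r1)
PSO (6): <0 0 0>, <0 0 2>, <0 1 0>, <0 1 2>, <1 0 0>, <1 0 2>
PSO∖claimed = {<1 0 0>}

missing: P0.r0=1 P1.r0=0 P1.r1=0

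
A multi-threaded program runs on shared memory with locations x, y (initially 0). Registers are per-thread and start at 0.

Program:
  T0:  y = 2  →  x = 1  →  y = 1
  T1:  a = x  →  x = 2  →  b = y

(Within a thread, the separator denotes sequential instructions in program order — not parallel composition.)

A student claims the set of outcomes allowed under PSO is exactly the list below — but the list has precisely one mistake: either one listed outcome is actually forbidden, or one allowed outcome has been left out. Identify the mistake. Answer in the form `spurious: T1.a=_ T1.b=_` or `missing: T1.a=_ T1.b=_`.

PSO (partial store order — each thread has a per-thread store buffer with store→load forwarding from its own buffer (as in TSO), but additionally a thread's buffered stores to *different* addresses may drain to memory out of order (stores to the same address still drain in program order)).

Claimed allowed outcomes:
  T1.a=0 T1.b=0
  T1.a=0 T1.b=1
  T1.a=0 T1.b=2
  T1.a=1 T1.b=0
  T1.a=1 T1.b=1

outcome vector order: (T1.a,T1.b)
[PSO] allowed = {(0,0), (0,1), (0,2), (1,0), (1,1), (1,2)}
PSO∖claimed = {(1,2)}

missing: T1.a=1 T1.b=2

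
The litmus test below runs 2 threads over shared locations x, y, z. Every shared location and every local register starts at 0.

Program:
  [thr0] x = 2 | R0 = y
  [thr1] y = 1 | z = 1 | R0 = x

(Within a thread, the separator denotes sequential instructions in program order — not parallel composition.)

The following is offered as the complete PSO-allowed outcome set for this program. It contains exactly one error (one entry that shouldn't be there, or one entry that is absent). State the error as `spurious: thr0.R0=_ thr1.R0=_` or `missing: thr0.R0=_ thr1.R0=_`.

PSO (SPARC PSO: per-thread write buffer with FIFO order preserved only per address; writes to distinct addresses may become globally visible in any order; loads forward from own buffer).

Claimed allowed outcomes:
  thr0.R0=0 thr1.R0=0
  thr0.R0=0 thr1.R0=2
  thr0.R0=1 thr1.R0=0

outcome vector order: (thr0.R0,thr1.R0)
PSO (4): 0/0 0/2 1/0 1/2
PSO∖claimed = {1/2}

missing: thr0.R0=1 thr1.R0=2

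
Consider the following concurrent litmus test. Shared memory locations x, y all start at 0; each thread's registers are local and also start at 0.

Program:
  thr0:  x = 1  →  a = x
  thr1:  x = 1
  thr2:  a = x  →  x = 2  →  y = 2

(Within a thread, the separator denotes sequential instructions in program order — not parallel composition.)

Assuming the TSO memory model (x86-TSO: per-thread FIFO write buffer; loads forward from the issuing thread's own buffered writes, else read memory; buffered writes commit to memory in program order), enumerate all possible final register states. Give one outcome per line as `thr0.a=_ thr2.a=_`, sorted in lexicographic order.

thr0.a=1 thr2.a=0
thr0.a=1 thr2.a=1
thr0.a=2 thr2.a=0
thr0.a=2 thr2.a=1

outcome vector order: (thr0.a,thr2.a)
|TSO outcomes| = 4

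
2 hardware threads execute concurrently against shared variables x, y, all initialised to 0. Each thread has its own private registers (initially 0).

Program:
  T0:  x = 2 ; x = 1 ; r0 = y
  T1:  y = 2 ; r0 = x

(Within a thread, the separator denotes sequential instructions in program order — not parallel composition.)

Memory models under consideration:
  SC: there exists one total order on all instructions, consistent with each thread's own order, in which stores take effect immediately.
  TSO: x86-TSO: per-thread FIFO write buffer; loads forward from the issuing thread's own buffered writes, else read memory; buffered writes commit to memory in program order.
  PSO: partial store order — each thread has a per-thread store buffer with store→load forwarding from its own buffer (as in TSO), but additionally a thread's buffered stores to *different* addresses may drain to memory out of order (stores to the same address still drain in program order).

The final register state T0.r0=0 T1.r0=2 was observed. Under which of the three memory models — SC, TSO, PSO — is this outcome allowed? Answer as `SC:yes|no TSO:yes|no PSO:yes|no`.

SC:no TSO:yes PSO:yes

outcome vector order: (T0.r0,T1.r0)
[SC] allowed = {<0 1>, <2 0>, <2 1>, <2 2>}
[TSO] allowed = {<0 0>, <0 1>, <0 2>, <2 0>, <2 1>, <2 2>}
[PSO] allowed = {<0 0>, <0 1>, <0 2>, <2 0>, <2 1>, <2 2>}
target <0 2> ∈ {TSO,PSO}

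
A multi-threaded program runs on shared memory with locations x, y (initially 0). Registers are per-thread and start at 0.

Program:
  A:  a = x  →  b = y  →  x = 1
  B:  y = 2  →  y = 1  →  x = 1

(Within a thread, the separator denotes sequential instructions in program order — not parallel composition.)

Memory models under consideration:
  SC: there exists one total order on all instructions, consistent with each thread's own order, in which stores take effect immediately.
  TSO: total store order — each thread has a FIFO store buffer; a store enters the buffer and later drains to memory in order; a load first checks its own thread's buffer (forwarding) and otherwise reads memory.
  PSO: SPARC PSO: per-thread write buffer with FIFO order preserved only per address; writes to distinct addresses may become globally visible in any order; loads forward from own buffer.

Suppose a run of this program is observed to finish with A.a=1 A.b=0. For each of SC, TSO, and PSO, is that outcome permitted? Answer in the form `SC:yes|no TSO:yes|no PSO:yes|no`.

outcome vector order: (A.a,A.b)
SC (4): 00 01 02 11
TSO (4): 00 01 02 11
PSO (6): 00 01 02 10 11 12
target 10 ∈ {PSO}

SC:no TSO:no PSO:yes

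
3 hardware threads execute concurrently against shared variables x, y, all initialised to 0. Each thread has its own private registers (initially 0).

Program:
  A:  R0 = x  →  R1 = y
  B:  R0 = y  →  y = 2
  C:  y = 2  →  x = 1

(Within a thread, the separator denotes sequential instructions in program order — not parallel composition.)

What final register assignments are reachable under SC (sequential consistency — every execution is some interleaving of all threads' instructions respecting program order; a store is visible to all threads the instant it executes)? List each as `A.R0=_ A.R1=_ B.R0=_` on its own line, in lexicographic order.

A.R0=0 A.R1=0 B.R0=0
A.R0=0 A.R1=0 B.R0=2
A.R0=0 A.R1=2 B.R0=0
A.R0=0 A.R1=2 B.R0=2
A.R0=1 A.R1=2 B.R0=0
A.R0=1 A.R1=2 B.R0=2

outcome vector order: (A.R0,A.R1,B.R0)
|SC outcomes| = 6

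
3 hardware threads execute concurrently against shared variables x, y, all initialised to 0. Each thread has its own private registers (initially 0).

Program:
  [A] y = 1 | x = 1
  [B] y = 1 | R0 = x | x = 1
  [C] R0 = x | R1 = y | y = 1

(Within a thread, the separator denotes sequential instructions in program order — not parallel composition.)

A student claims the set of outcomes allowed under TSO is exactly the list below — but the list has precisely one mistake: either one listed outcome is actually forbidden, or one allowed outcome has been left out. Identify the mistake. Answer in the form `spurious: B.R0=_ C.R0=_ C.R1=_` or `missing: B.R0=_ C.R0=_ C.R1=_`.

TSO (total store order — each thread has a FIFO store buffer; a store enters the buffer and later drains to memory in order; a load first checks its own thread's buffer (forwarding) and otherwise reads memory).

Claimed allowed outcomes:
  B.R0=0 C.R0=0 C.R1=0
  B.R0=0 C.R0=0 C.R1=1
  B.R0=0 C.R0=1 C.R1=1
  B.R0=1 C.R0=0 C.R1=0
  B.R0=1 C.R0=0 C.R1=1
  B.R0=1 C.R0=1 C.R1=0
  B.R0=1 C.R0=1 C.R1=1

outcome vector order: (B.R0,C.R0,C.R1)
[TSO] allowed = {000 001 011 100 101 111}
claimed∖TSO = {110}

spurious: B.R0=1 C.R0=1 C.R1=0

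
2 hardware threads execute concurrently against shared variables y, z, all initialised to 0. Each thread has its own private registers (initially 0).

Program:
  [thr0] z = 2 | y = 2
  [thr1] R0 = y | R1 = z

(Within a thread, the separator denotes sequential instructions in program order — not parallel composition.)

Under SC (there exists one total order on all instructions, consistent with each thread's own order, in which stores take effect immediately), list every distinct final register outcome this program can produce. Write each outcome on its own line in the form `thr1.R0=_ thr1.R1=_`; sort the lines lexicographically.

thr1.R0=0 thr1.R1=0
thr1.R0=0 thr1.R1=2
thr1.R0=2 thr1.R1=2

outcome vector order: (thr1.R0,thr1.R1)
|SC outcomes| = 3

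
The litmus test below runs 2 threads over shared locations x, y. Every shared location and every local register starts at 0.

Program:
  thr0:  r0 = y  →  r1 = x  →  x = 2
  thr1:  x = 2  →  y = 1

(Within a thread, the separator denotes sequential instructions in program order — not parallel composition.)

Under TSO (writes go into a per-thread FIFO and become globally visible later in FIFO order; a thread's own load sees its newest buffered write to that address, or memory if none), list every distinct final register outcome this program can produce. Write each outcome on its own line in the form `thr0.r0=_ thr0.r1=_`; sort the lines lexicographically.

outcome vector order: (thr0.r0,thr0.r1)
|TSO outcomes| = 3

thr0.r0=0 thr0.r1=0
thr0.r0=0 thr0.r1=2
thr0.r0=1 thr0.r1=2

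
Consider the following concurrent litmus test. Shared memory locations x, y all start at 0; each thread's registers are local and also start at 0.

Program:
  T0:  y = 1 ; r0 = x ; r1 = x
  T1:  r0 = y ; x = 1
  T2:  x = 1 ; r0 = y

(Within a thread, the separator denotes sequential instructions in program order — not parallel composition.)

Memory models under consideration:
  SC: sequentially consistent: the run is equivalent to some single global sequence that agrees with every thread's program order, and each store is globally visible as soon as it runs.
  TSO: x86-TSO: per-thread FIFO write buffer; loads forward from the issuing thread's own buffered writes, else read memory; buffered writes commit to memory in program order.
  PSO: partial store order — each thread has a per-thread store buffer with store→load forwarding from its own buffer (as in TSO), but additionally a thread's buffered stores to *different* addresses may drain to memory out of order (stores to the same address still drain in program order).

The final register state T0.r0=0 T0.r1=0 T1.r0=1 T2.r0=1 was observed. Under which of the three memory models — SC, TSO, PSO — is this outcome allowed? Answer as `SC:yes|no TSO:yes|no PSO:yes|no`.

SC:yes TSO:yes PSO:yes

outcome vector order: (T0.r0,T0.r1,T1.r0,T2.r0)
SC (8): 0/0/0/1, 0/0/1/1, 0/1/0/1, 0/1/1/1, 1/1/0/0, 1/1/0/1, 1/1/1/0, 1/1/1/1
TSO (12): 0/0/0/0, 0/0/0/1, 0/0/1/0, 0/0/1/1, 0/1/0/0, 0/1/0/1, 0/1/1/0, 0/1/1/1, 1/1/0/0, 1/1/0/1, 1/1/1/0, 1/1/1/1
PSO (12): 0/0/0/0, 0/0/0/1, 0/0/1/0, 0/0/1/1, 0/1/0/0, 0/1/0/1, 0/1/1/0, 0/1/1/1, 1/1/0/0, 1/1/0/1, 1/1/1/0, 1/1/1/1
target 0/0/1/1 ∈ {SC,TSO,PSO}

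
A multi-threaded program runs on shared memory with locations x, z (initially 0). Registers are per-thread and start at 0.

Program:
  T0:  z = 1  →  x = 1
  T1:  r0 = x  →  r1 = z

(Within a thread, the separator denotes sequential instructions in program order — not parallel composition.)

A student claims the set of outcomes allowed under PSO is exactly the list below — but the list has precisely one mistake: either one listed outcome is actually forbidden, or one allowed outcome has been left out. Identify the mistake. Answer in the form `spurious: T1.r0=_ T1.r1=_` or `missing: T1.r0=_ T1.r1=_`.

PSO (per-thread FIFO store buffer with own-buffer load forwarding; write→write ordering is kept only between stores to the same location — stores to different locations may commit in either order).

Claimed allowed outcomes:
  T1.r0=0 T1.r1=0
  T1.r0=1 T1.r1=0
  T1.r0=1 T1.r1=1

missing: T1.r0=0 T1.r1=1

outcome vector order: (T1.r0,T1.r1)
under PSO → 0/0, 0/1, 1/0, 1/1
PSO∖claimed = {0/1}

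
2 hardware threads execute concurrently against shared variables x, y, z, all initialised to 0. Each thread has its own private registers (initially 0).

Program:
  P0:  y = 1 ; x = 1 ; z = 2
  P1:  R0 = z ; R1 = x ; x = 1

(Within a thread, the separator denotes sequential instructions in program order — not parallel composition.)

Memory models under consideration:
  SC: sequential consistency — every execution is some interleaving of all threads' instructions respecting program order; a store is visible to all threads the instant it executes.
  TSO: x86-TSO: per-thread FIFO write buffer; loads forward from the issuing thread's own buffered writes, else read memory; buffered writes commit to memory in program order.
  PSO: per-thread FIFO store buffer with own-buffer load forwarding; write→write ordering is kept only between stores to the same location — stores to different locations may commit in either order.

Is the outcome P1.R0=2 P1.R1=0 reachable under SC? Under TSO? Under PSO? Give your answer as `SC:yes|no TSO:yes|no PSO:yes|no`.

outcome vector order: (P1.R0,P1.R1)
SC: 3 outcomes — {0/0; 0/1; 2/1}
TSO: 3 outcomes — {0/0; 0/1; 2/1}
PSO: 4 outcomes — {0/0; 0/1; 2/0; 2/1}
target 2/0 ∈ {PSO}

SC:no TSO:no PSO:yes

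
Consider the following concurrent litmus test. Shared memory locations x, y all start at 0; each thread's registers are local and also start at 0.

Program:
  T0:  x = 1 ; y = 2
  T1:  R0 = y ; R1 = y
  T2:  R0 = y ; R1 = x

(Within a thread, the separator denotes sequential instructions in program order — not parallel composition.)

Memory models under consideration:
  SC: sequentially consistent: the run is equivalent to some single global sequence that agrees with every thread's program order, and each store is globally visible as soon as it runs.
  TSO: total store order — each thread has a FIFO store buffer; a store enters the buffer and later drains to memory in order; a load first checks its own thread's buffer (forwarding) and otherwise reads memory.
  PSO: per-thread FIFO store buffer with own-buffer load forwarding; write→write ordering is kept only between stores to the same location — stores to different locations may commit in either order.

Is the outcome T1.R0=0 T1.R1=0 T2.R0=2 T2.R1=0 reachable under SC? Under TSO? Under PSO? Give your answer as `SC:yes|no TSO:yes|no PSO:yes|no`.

outcome vector order: (T1.R0,T1.R1,T2.R0,T2.R1)
under SC → (0,0,0,0) (0,0,0,1) (0,0,2,1) (0,2,0,0) (0,2,0,1) (0,2,2,1) (2,2,0,0) (2,2,0,1) (2,2,2,1)
under TSO → (0,0,0,0) (0,0,0,1) (0,0,2,1) (0,2,0,0) (0,2,0,1) (0,2,2,1) (2,2,0,0) (2,2,0,1) (2,2,2,1)
under PSO → (0,0,0,0) (0,0,0,1) (0,0,2,0) (0,0,2,1) (0,2,0,0) (0,2,0,1) (0,2,2,0) (0,2,2,1) (2,2,0,0) (2,2,0,1) (2,2,2,0) (2,2,2,1)
target (0,0,2,0) ∈ {PSO}

SC:no TSO:no PSO:yes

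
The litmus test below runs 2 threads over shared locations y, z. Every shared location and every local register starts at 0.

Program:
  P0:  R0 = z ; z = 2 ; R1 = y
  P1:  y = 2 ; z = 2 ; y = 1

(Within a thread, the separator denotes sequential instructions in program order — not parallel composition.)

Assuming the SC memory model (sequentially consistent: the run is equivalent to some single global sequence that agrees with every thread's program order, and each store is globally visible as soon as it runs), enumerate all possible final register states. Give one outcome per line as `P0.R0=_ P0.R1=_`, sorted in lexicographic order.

P0.R0=0 P0.R1=0
P0.R0=0 P0.R1=1
P0.R0=0 P0.R1=2
P0.R0=2 P0.R1=1
P0.R0=2 P0.R1=2

outcome vector order: (P0.R0,P0.R1)
|SC outcomes| = 5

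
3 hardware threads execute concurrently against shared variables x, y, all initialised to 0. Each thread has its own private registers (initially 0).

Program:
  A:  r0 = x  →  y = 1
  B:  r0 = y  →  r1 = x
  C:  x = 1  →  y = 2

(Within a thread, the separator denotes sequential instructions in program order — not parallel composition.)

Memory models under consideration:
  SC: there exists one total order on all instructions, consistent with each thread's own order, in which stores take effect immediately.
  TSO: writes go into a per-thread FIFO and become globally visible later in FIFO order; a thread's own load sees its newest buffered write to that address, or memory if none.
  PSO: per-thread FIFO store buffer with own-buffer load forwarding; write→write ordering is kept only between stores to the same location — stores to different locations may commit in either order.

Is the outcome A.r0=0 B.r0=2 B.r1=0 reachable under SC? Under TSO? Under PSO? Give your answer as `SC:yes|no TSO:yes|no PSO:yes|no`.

SC:no TSO:no PSO:yes

outcome vector order: (A.r0,B.r0,B.r1)
[SC] allowed = {<0 0 0>; <0 0 1>; <0 1 0>; <0 1 1>; <0 2 1>; <1 0 0>; <1 0 1>; <1 1 1>; <1 2 1>}
[TSO] allowed = {<0 0 0>; <0 0 1>; <0 1 0>; <0 1 1>; <0 2 1>; <1 0 0>; <1 0 1>; <1 1 1>; <1 2 1>}
[PSO] allowed = {<0 0 0>; <0 0 1>; <0 1 0>; <0 1 1>; <0 2 0>; <0 2 1>; <1 0 0>; <1 0 1>; <1 1 1>; <1 2 0>; <1 2 1>}
target <0 2 0> ∈ {PSO}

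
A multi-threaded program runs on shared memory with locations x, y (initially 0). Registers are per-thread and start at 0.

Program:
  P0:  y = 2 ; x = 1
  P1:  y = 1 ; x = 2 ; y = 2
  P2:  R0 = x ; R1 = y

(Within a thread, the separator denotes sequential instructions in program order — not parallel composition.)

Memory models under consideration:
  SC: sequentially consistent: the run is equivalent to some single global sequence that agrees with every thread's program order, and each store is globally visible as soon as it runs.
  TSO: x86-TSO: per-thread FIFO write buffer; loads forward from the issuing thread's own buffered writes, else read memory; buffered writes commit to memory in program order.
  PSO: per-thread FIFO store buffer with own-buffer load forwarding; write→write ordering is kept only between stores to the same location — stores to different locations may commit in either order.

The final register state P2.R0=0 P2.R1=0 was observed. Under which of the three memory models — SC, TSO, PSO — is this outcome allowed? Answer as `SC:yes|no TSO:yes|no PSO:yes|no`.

SC:yes TSO:yes PSO:yes

outcome vector order: (P2.R0,P2.R1)
SC (7): (0,0), (0,1), (0,2), (1,1), (1,2), (2,1), (2,2)
TSO (7): (0,0), (0,1), (0,2), (1,1), (1,2), (2,1), (2,2)
PSO (9): (0,0), (0,1), (0,2), (1,0), (1,1), (1,2), (2,0), (2,1), (2,2)
target (0,0) ∈ {SC,TSO,PSO}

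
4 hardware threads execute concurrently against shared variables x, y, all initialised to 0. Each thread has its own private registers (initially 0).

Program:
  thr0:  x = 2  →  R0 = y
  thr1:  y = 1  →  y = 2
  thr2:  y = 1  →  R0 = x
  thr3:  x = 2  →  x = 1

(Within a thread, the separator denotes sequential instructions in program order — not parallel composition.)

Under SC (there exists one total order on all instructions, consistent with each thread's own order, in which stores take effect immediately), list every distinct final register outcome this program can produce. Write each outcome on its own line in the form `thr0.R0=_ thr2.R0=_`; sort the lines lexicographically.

outcome vector order: (thr0.R0,thr2.R0)
|SC outcomes| = 8

thr0.R0=0 thr2.R0=1
thr0.R0=0 thr2.R0=2
thr0.R0=1 thr2.R0=0
thr0.R0=1 thr2.R0=1
thr0.R0=1 thr2.R0=2
thr0.R0=2 thr2.R0=0
thr0.R0=2 thr2.R0=1
thr0.R0=2 thr2.R0=2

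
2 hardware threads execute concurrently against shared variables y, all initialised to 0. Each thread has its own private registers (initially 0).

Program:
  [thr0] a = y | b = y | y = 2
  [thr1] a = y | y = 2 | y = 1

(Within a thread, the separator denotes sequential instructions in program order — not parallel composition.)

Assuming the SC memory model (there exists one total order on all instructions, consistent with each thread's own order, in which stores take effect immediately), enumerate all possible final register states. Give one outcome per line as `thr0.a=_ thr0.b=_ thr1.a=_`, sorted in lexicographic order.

outcome vector order: (thr0.a,thr0.b,thr1.a)
|SC outcomes| = 7

thr0.a=0 thr0.b=0 thr1.a=0
thr0.a=0 thr0.b=0 thr1.a=2
thr0.a=0 thr0.b=1 thr1.a=0
thr0.a=0 thr0.b=2 thr1.a=0
thr0.a=1 thr0.b=1 thr1.a=0
thr0.a=2 thr0.b=1 thr1.a=0
thr0.a=2 thr0.b=2 thr1.a=0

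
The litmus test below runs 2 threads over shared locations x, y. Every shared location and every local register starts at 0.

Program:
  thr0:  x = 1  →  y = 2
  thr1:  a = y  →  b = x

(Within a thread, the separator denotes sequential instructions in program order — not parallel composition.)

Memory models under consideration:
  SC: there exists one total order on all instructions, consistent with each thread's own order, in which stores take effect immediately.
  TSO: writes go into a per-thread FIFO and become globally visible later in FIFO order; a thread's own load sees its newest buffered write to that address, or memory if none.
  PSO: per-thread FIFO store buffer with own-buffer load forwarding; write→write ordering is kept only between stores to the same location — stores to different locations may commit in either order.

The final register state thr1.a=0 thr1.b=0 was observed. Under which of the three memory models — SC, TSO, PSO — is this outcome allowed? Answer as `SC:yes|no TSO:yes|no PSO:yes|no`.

outcome vector order: (thr1.a,thr1.b)
[SC] allowed = {00; 01; 21}
[TSO] allowed = {00; 01; 21}
[PSO] allowed = {00; 01; 20; 21}
target 00 ∈ {SC,TSO,PSO}

SC:yes TSO:yes PSO:yes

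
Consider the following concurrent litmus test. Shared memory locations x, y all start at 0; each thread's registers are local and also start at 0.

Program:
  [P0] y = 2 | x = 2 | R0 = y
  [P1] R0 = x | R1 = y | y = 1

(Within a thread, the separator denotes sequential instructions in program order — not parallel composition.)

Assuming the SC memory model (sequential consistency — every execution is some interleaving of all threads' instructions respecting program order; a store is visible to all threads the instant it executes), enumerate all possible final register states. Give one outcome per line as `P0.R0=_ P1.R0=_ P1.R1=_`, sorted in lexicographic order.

outcome vector order: (P0.R0,P1.R0,P1.R1)
|SC outcomes| = 6

P0.R0=1 P1.R0=0 P1.R1=0
P0.R0=1 P1.R0=0 P1.R1=2
P0.R0=1 P1.R0=2 P1.R1=2
P0.R0=2 P1.R0=0 P1.R1=0
P0.R0=2 P1.R0=0 P1.R1=2
P0.R0=2 P1.R0=2 P1.R1=2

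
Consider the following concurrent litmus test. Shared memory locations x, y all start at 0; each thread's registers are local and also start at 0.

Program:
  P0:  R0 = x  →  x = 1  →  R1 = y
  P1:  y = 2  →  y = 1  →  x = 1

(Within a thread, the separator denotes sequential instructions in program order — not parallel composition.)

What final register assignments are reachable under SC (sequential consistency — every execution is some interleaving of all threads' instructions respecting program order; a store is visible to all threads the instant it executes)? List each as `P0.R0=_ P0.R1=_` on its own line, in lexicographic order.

outcome vector order: (P0.R0,P0.R1)
|SC outcomes| = 4

P0.R0=0 P0.R1=0
P0.R0=0 P0.R1=1
P0.R0=0 P0.R1=2
P0.R0=1 P0.R1=1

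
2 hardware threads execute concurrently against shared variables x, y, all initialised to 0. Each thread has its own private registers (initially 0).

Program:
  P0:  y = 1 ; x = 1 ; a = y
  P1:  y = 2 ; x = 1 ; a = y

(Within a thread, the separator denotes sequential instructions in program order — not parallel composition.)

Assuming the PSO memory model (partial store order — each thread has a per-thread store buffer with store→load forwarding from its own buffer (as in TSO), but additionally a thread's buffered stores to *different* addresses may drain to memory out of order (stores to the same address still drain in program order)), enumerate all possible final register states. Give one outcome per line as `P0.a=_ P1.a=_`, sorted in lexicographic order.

outcome vector order: (P0.a,P1.a)
|PSO outcomes| = 3

P0.a=1 P1.a=1
P0.a=1 P1.a=2
P0.a=2 P1.a=2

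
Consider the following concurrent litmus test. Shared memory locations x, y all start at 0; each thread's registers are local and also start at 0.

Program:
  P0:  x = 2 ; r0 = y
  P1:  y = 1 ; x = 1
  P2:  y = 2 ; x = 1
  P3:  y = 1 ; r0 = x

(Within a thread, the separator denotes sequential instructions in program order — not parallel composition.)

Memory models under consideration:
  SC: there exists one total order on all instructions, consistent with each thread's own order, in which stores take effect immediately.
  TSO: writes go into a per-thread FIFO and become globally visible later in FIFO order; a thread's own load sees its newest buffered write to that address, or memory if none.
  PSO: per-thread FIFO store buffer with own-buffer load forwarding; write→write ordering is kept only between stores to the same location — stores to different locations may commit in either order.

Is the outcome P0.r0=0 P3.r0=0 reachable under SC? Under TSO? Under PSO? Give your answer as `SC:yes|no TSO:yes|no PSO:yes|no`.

SC:no TSO:yes PSO:yes

outcome vector order: (P0.r0,P3.r0)
[SC] allowed = {<0 1> <0 2> <1 0> <1 1> <1 2> <2 0> <2 1> <2 2>}
[TSO] allowed = {<0 0> <0 1> <0 2> <1 0> <1 1> <1 2> <2 0> <2 1> <2 2>}
[PSO] allowed = {<0 0> <0 1> <0 2> <1 0> <1 1> <1 2> <2 0> <2 1> <2 2>}
target <0 0> ∈ {TSO,PSO}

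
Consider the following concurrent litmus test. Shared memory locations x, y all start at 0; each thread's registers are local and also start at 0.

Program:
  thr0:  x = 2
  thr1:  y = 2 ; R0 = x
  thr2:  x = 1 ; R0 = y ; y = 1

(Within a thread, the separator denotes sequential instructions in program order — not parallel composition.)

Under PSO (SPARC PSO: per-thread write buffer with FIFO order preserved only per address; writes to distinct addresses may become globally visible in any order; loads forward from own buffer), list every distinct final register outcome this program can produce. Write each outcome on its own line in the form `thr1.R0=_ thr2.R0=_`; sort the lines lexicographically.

outcome vector order: (thr1.R0,thr2.R0)
|PSO outcomes| = 6

thr1.R0=0 thr2.R0=0
thr1.R0=0 thr2.R0=2
thr1.R0=1 thr2.R0=0
thr1.R0=1 thr2.R0=2
thr1.R0=2 thr2.R0=0
thr1.R0=2 thr2.R0=2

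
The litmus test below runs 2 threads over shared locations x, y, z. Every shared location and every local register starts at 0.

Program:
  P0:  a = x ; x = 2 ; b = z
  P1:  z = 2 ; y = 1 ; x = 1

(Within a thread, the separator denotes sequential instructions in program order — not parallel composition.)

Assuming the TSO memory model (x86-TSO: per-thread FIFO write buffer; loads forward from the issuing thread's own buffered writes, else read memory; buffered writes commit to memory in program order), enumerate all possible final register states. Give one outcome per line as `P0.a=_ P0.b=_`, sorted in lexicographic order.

P0.a=0 P0.b=0
P0.a=0 P0.b=2
P0.a=1 P0.b=2

outcome vector order: (P0.a,P0.b)
|TSO outcomes| = 3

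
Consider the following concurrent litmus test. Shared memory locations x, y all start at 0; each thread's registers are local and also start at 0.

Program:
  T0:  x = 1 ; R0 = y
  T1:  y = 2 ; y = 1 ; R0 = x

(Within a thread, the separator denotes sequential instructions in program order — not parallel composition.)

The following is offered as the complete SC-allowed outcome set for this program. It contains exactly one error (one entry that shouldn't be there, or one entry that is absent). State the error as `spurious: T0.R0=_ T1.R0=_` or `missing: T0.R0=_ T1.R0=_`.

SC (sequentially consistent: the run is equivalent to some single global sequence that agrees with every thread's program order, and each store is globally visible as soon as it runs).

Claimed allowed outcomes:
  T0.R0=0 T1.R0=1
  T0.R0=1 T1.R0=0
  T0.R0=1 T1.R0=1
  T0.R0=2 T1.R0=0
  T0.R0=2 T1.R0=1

outcome vector order: (T0.R0,T1.R0)
[SC] allowed = {<0 1>; <1 0>; <1 1>; <2 1>}
claimed∖SC = {<2 0>}

spurious: T0.R0=2 T1.R0=0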